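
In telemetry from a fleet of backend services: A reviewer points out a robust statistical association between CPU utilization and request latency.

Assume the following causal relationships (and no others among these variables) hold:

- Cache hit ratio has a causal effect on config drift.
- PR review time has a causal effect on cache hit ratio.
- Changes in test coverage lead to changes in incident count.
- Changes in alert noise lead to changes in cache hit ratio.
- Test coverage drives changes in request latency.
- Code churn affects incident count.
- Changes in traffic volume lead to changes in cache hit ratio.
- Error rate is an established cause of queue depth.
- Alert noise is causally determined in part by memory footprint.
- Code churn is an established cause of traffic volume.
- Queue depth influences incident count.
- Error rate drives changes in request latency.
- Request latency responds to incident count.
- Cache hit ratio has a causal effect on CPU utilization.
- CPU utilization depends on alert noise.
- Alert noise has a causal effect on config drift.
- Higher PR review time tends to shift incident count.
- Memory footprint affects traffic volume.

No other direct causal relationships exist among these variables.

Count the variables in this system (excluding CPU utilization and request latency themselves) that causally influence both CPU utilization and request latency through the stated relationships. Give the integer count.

The common causes are: PR review time (to CPU utilization via PR review time → cache hit ratio → CPU utilization; to request latency via PR review time → incident count → request latency); code churn (to CPU utilization via code churn → traffic volume → cache hit ratio → CPU utilization; to request latency via code churn → incident count → request latency).
Every other variable lacks a causal path to at least one of CPU utilization and request latency.

2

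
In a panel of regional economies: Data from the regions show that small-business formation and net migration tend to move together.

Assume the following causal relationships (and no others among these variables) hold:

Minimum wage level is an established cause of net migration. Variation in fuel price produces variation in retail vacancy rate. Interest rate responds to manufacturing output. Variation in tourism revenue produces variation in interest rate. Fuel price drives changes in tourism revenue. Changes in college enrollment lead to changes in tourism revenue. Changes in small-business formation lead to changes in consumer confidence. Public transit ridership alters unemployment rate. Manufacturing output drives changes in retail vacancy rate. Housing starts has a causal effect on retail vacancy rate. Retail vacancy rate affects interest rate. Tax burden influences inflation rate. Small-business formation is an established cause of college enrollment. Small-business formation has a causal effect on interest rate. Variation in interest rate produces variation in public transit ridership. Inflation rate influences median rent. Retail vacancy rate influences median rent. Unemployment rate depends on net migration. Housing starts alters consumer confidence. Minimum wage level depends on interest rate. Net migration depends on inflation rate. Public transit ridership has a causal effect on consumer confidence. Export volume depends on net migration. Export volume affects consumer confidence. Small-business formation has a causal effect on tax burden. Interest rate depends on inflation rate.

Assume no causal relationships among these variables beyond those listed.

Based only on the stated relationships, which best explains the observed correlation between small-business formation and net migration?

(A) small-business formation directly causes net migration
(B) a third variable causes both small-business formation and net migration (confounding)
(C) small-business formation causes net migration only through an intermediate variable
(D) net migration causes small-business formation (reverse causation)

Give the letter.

C

Small-business formation reaches net migration through small-business formation → tax burden → inflation rate → net migration — an indirect causal chain with no direct small-business formation → net migration link. No variable causes both small-business formation and net migration, so confounding is ruled out; the effect is mediated.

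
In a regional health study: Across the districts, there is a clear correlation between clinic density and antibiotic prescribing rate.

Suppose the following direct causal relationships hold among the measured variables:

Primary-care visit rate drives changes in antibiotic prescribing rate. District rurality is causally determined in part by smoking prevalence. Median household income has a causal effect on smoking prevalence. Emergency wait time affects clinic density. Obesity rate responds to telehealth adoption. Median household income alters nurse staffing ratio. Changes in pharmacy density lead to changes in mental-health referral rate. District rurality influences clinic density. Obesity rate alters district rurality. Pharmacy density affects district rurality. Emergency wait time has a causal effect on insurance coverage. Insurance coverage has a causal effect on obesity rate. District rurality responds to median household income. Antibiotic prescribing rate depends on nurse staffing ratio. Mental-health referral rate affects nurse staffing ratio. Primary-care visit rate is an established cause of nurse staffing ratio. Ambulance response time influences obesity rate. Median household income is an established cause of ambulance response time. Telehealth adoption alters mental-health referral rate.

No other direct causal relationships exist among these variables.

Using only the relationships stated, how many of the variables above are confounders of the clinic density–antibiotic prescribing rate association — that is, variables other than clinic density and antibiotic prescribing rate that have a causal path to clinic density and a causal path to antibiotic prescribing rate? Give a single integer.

3

The common causes are: median household income (to clinic density via median household income → district rurality → clinic density; to antibiotic prescribing rate via median household income → nurse staffing ratio → antibiotic prescribing rate); pharmacy density (to clinic density via pharmacy density → district rurality → clinic density; to antibiotic prescribing rate via pharmacy density → mental-health referral rate → nurse staffing ratio → antibiotic prescribing rate); telehealth adoption (to clinic density via telehealth adoption → obesity rate → district rurality → clinic density; to antibiotic prescribing rate via telehealth adoption → mental-health referral rate → nurse staffing ratio → antibiotic prescribing rate).
Every other variable lacks a causal path to at least one of clinic density and antibiotic prescribing rate.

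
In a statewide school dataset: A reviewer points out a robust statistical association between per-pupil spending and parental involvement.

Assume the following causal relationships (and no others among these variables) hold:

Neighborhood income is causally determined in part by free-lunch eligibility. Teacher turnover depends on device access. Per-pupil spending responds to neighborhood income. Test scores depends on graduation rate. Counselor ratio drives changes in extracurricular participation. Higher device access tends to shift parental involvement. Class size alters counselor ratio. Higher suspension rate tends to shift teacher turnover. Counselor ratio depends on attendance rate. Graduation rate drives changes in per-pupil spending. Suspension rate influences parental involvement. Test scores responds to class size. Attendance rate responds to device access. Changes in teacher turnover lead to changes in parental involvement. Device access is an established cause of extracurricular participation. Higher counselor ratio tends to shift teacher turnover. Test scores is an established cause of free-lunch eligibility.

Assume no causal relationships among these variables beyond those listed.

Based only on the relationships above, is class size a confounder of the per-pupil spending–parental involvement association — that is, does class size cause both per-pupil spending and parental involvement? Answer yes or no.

yes

Class size has a causal path to per-pupil spending (class size → test scores → free-lunch eligibility → neighborhood income → per-pupil spending) and to parental involvement (class size → counselor ratio → teacher turnover → parental involvement), so it is a common cause of both — a confounder.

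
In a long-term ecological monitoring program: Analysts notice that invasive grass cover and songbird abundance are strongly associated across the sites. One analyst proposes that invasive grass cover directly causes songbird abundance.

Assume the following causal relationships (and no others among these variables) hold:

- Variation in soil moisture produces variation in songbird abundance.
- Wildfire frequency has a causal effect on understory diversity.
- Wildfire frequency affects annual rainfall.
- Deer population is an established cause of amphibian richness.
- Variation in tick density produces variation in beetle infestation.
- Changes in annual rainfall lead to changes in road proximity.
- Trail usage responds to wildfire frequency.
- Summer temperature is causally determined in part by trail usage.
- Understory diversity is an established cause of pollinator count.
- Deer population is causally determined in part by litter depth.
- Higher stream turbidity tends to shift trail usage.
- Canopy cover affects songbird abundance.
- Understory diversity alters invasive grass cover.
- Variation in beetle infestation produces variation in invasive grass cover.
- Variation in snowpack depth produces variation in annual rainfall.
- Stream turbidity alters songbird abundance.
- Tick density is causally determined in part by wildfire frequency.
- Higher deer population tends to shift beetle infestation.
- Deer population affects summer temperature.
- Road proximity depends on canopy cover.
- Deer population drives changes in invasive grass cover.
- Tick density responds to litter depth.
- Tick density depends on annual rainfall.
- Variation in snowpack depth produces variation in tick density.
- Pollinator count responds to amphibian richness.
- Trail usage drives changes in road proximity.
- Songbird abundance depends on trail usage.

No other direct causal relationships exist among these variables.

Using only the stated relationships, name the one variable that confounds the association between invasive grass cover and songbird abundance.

wildfire frequency

Wildfire frequency has a causal path to invasive grass cover (wildfire frequency → understory diversity → invasive grass cover) and a separate causal path to songbird abundance (wildfire frequency → trail usage → songbird abundance), so it is a common cause of both.
No stated relationship gives invasive grass cover a causal route to songbird abundance, so the correlation is explained by the shared upstream cause rather than a direct effect.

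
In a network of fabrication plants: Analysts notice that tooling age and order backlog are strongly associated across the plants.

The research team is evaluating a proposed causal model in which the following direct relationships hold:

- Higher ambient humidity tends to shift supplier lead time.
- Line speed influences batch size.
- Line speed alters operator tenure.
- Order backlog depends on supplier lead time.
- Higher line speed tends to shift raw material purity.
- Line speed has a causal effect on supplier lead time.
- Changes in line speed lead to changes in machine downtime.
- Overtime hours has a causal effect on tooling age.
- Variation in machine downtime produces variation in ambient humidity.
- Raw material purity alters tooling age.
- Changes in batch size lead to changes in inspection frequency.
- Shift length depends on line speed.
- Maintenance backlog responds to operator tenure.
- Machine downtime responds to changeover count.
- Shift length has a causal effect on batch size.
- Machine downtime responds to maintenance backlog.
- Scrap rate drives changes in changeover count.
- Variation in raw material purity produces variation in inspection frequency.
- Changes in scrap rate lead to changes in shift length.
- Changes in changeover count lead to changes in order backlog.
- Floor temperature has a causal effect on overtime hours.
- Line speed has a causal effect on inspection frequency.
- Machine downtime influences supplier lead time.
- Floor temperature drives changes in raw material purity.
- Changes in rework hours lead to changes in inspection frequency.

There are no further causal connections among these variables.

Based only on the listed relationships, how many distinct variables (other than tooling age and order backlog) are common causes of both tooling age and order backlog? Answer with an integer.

1

The common causes are: line speed (to tooling age via line speed → raw material purity → tooling age; to order backlog via line speed → supplier lead time → order backlog).
Every other variable lacks a causal path to at least one of tooling age and order backlog.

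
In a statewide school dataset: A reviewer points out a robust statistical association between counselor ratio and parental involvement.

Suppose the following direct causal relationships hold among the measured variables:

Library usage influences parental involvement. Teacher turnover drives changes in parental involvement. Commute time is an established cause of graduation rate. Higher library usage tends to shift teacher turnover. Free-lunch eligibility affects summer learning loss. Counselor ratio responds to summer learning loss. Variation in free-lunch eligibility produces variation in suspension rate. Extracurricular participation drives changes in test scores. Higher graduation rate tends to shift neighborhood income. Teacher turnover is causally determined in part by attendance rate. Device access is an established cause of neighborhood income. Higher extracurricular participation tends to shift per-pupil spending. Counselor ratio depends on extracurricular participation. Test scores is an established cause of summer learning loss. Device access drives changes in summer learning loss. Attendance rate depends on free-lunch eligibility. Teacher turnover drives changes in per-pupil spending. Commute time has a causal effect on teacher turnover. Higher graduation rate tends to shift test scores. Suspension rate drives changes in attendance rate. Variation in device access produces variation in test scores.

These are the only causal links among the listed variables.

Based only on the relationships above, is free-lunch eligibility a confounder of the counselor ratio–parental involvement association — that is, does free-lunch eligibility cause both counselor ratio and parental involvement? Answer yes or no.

Free-lunch eligibility has a causal path to counselor ratio (free-lunch eligibility → summer learning loss → counselor ratio) and to parental involvement (free-lunch eligibility → attendance rate → teacher turnover → parental involvement), so it is a common cause of both — a confounder.

yes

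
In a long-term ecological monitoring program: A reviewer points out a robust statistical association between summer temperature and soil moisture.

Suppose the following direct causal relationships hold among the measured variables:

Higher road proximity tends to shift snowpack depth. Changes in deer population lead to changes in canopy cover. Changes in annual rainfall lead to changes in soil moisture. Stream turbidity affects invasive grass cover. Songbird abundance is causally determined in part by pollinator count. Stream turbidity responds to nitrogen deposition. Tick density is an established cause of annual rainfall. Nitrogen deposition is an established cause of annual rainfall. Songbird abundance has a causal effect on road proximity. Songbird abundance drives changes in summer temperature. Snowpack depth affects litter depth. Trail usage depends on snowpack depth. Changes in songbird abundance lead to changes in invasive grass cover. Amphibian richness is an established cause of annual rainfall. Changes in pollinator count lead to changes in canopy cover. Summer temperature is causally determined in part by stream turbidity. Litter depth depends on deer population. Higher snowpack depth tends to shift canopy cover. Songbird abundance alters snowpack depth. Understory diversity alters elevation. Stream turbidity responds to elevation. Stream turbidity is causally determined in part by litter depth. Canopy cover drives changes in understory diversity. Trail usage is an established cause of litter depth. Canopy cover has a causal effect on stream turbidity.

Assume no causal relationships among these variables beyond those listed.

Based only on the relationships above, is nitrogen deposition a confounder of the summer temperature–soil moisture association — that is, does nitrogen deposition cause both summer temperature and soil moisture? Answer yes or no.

Nitrogen deposition has a causal path to summer temperature (nitrogen deposition → stream turbidity → summer temperature) and to soil moisture (nitrogen deposition → annual rainfall → soil moisture), so it is a common cause of both — a confounder.

yes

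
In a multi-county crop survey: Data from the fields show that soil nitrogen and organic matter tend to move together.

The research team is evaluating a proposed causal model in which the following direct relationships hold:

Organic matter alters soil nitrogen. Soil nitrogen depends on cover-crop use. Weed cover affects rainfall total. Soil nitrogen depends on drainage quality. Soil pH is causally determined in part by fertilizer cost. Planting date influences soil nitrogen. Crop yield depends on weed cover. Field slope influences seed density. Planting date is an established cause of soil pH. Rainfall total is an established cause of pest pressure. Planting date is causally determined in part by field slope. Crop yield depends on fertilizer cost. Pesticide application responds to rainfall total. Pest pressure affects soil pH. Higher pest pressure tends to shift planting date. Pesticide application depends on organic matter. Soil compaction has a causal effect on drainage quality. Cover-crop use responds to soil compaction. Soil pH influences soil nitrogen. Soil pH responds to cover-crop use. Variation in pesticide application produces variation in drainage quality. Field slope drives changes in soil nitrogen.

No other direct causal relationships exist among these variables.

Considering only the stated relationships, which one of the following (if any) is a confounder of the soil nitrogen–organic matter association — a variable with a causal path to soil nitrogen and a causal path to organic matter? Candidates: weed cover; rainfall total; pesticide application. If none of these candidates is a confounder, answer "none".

none

None of the listed candidates has causal paths to both soil nitrogen and organic matter in the stated relationships, so none is a common cause.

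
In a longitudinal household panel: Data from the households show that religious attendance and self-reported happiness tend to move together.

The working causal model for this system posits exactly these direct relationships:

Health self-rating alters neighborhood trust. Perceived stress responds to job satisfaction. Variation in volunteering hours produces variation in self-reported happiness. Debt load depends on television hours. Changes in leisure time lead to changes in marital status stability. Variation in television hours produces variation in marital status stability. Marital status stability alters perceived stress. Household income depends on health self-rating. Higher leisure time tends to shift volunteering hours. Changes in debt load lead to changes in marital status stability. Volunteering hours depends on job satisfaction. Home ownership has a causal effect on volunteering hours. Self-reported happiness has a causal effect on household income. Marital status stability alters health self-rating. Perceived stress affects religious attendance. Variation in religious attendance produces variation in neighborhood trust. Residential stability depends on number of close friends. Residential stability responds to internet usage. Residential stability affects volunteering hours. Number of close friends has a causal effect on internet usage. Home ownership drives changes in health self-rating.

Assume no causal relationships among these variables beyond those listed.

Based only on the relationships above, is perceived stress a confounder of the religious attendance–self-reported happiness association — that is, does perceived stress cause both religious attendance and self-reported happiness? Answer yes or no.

no

Perceived stress has no stated causal path to self-reported happiness. A confounder must cause both variables, so perceived stress does not qualify.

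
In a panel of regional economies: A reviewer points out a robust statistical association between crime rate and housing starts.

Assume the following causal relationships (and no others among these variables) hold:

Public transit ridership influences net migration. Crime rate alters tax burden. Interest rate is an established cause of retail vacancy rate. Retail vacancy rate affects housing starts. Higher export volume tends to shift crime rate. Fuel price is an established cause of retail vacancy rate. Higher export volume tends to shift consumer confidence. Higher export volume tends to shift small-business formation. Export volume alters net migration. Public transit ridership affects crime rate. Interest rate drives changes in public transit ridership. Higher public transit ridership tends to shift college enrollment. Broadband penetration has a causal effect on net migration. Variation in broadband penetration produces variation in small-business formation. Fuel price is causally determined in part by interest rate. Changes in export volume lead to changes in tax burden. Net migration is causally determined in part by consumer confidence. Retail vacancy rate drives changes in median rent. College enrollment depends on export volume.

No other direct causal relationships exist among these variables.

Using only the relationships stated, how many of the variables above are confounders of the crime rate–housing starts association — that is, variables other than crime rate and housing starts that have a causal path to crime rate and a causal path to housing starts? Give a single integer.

1

The common causes are: interest rate (to crime rate via interest rate → public transit ridership → crime rate; to housing starts via interest rate → retail vacancy rate → housing starts).
Every other variable lacks a causal path to at least one of crime rate and housing starts.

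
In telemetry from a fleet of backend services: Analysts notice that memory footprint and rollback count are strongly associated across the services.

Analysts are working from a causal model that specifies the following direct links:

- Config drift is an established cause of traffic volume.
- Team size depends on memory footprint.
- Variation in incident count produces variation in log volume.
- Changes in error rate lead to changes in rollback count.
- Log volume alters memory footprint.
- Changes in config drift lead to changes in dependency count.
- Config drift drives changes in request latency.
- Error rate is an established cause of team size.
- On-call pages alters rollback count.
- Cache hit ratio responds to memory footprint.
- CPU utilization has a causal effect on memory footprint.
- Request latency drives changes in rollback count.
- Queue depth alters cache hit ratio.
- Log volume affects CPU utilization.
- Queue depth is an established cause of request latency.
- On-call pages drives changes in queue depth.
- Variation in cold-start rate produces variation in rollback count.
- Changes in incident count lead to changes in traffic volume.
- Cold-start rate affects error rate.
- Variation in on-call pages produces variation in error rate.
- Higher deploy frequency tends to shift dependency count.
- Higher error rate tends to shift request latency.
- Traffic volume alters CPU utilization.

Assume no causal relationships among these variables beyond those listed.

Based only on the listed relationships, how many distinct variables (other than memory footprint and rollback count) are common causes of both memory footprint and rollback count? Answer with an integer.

1

The common causes are: config drift (to memory footprint via config drift → traffic volume → CPU utilization → memory footprint; to rollback count via config drift → request latency → rollback count).
Every other variable lacks a causal path to at least one of memory footprint and rollback count.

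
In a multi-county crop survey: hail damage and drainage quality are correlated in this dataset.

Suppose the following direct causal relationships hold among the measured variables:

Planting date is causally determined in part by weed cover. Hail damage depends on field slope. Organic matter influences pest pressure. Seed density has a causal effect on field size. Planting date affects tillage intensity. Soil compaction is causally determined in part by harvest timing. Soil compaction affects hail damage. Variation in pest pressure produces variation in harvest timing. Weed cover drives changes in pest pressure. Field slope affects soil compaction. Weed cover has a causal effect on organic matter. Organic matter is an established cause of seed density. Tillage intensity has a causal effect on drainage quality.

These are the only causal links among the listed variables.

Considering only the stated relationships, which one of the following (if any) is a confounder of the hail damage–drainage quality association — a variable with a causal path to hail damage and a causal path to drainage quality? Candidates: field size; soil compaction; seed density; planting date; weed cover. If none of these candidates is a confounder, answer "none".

weed cover

Weed cover causes hail damage (weed cover → pest pressure → harvest timing → soil compaction → hail damage) and also causes drainage quality (weed cover → planting date → tillage intensity → drainage quality); it is a common cause of both.
Each of the other candidates lacks a causal path to at least one of hail damage and drainage quality, so they do not confound the relationship.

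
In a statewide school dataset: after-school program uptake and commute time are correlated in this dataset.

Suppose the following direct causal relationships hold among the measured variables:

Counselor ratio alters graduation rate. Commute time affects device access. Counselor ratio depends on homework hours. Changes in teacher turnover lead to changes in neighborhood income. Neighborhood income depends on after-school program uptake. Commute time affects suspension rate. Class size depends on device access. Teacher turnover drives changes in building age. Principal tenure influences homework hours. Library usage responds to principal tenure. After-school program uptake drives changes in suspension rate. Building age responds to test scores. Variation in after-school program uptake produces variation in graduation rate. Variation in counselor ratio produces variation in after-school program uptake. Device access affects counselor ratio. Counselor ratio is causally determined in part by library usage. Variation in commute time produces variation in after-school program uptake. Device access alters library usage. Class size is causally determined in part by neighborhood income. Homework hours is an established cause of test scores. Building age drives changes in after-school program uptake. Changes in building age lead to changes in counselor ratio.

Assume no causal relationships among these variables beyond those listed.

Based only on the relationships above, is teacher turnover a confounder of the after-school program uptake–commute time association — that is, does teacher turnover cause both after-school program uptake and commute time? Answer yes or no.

no

Teacher turnover has no stated causal path to commute time. A confounder must cause both variables, so teacher turnover does not qualify.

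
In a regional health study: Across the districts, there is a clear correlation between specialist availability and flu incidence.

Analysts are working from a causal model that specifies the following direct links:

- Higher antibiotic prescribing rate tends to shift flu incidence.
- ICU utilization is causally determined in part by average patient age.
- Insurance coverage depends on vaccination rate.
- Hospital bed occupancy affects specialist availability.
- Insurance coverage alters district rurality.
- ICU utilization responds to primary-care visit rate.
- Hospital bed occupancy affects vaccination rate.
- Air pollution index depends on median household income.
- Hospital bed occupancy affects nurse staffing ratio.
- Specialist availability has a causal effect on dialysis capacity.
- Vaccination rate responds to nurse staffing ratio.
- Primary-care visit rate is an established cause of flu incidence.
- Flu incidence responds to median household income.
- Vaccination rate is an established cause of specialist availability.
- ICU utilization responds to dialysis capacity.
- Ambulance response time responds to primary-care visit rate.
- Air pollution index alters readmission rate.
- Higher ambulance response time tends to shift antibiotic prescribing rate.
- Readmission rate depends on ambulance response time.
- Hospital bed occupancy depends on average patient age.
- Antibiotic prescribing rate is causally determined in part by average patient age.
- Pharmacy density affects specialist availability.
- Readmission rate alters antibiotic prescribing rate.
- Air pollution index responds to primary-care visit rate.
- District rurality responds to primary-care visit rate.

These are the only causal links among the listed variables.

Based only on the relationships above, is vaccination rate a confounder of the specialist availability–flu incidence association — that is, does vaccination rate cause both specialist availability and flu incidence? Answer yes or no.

Vaccination rate has no stated causal path to flu incidence. A confounder must cause both variables, so vaccination rate does not qualify.

no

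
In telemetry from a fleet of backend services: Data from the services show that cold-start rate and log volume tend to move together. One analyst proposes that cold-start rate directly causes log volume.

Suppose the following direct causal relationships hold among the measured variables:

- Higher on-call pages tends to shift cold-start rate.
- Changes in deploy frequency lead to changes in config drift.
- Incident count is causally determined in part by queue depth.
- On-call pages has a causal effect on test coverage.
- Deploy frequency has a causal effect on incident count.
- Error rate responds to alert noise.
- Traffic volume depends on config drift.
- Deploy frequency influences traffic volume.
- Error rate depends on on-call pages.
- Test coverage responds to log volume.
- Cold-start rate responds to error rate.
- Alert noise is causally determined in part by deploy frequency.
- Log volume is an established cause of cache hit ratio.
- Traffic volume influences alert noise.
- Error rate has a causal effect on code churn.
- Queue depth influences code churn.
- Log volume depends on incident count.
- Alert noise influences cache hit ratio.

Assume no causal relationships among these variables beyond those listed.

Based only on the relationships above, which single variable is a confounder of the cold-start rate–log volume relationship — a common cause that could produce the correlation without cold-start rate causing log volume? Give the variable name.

Deploy frequency has a causal path to cold-start rate (deploy frequency → alert noise → error rate → cold-start rate) and a separate causal path to log volume (deploy frequency → incident count → log volume), so it is a common cause of both.
No stated relationship gives cold-start rate a causal route to log volume, so the correlation is explained by the shared upstream cause rather than a direct effect.

deploy frequency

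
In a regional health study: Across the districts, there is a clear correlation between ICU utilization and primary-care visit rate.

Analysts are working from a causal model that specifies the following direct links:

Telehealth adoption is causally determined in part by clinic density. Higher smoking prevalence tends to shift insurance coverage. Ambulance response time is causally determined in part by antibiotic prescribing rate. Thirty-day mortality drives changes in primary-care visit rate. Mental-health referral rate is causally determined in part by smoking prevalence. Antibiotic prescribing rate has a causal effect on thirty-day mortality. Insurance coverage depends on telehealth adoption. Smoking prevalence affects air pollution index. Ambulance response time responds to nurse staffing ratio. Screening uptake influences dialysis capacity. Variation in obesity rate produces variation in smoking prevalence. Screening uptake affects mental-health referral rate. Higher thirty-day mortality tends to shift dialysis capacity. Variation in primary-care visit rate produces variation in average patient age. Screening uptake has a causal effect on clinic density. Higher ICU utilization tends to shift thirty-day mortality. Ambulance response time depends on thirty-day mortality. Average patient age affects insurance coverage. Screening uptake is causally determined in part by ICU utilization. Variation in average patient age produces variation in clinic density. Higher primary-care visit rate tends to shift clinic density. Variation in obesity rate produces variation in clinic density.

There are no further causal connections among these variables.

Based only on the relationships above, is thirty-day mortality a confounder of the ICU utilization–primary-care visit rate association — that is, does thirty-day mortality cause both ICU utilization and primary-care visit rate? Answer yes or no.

Thirty-day mortality has no stated causal path to ICU utilization. A confounder must cause both variables, so thirty-day mortality does not qualify.

no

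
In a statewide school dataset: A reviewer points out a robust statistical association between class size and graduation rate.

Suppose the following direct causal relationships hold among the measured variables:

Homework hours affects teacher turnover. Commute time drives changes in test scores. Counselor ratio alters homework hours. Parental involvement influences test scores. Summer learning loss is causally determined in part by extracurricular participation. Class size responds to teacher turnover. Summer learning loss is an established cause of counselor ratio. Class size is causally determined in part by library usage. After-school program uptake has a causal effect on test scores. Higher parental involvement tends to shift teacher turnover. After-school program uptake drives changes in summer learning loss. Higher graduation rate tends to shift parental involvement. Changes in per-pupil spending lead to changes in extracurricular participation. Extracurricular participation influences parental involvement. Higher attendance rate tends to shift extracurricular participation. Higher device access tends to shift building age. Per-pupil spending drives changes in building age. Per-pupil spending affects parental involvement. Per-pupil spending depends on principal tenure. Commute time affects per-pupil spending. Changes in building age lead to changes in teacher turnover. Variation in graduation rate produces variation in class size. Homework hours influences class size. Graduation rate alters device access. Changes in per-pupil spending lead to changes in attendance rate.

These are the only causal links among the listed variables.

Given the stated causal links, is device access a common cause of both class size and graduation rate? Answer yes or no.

Device access has no stated causal path to graduation rate. A confounder must cause both variables, so device access does not qualify.

no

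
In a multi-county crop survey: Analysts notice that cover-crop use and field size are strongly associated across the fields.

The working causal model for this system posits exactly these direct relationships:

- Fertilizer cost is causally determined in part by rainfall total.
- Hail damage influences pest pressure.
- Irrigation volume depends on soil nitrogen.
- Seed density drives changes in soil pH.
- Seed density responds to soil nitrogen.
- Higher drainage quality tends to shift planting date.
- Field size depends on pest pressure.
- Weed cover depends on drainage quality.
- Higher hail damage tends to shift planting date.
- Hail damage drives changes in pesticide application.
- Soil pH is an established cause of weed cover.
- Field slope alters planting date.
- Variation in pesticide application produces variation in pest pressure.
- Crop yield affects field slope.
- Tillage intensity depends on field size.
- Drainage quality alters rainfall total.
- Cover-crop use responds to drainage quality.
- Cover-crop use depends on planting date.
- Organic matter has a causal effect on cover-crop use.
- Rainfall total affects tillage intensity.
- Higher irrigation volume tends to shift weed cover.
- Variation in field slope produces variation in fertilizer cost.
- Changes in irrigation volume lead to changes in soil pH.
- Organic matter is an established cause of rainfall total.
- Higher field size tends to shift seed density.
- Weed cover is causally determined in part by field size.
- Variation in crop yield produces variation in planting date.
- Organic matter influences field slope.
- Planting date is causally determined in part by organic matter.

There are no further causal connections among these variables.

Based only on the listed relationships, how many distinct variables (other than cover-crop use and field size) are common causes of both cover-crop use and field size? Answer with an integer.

1

The common causes are: hail damage (to cover-crop use via hail damage → planting date → cover-crop use; to field size via hail damage → pest pressure → field size).
Every other variable lacks a causal path to at least one of cover-crop use and field size.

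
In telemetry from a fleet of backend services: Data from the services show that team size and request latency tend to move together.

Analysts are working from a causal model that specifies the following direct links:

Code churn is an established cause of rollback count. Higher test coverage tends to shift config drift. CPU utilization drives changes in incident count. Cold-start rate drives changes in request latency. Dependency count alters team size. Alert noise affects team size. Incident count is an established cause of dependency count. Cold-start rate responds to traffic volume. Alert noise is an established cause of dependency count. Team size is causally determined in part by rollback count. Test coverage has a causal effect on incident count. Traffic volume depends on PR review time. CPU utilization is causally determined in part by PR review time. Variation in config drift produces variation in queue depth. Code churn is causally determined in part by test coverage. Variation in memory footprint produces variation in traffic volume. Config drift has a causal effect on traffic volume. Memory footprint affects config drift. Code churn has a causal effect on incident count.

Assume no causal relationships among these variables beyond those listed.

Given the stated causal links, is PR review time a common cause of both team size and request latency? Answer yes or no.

PR review time has a causal path to team size (PR review time → CPU utilization → incident count → dependency count → team size) and to request latency (PR review time → traffic volume → cold-start rate → request latency), so it is a common cause of both — a confounder.

yes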